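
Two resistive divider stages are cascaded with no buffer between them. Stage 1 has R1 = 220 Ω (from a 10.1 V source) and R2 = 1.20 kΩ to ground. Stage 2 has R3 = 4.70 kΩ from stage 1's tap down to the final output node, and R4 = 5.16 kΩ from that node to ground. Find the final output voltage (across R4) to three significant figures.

V_out ≈ 4.38 V

Stage 2 presents R3+R4 = 9860 Ω as a load on stage 1's tap.
Stage 1's lower leg becomes R2‖(R3+R4) = 1070 Ω, so V_mid = 10.1 × 1070/1290 = 8.377 V.
Stage 2 is itself unloaded: V_out = V_mid × R4/(R3+R4) = 8.377 × 5160/9860 = 4.38 V.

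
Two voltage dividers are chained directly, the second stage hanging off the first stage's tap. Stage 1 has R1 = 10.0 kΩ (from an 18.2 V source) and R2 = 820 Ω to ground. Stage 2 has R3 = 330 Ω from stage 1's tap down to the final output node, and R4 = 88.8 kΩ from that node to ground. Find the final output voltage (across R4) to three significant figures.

Stage 2 presents R3+R4 = 89130 Ω as a load on stage 1's tap.
Stage 1's lower leg becomes R2‖(R3+R4) = 812.5 Ω, so V_mid = 18.2 × 812.5/10810 = 1.368 V.
Stage 2 is itself unloaded: V_out = V_mid × R4/(R3+R4) = 1.368 × 88800/89130 = 1.36 V.

V_out ≈ 1.36 V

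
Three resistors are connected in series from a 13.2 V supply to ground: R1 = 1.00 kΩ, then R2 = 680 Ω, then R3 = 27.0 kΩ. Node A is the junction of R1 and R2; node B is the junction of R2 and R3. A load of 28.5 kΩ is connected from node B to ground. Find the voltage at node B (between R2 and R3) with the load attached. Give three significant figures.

V ≈ 11.8 V

At node B, R3 is in parallel with the load: R3‖R_L = 13860 Ω.
Below node A the resistance is R2 + (R3‖R_L) = 14540 Ω, so V_A = 13.2 × 14540/15540 = 12.35 V.
Then V_B = V_A × (R3‖R_L)/(R2 + R3‖R_L) = 12.35 × 13860/14540 = 11.8 V.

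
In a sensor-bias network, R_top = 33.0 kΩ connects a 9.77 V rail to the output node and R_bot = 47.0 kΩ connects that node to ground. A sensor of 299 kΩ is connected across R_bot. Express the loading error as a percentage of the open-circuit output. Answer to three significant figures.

The divider's output (Thévenin) resistance is R_top‖R_bot = 19.39 kΩ.
Fractional drop under load = R_th/(R_th + R_L) = 19.39 / (19.39 + 299) = 0.06089.
So the output falls by 6.09 %.

6.09 %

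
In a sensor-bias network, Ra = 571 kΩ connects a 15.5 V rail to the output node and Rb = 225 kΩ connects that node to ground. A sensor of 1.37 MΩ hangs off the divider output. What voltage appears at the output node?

V_out ≈ 3.92 V

The load sits in parallel with Rb: Rb‖R_L = (225 × 1370) / (225 + 1370) = 193.3 kΩ.
V_out = 15.5 × 193.3 / (571 + 193.3) = 15.5 × 193.3/764.3 = 3.92 V.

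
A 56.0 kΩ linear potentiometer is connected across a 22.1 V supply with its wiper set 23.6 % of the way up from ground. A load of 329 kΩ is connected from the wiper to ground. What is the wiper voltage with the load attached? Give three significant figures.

V ≈ 5.06 V

The wiper splits the pot into (1−α)R = 42.78 kΩ above and αR = 13.22 kΩ below.
Lower section ‖ load = 12.71 kΩ.
V_wiper = 22.1 × 12.71/(42.78 + 12.71) = 5.06 V.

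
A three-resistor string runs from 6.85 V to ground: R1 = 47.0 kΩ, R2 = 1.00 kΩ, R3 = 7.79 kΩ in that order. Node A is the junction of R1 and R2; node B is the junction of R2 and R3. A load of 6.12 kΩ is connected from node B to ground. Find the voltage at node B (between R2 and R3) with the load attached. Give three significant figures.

At node B, R3 is in parallel with the load: R3‖R_L = 3.427 kΩ.
Below node A the resistance is R2 + (R3‖R_L) = 4.427 kΩ, so V_A = 6.85 × 4.427/51.43 = 0.5897 V.
Then V_B = V_A × (R3‖R_L)/(R2 + R3‖R_L) = 0.5897 × 3.427/4.427 = 0.457 V.

V ≈ 0.457 V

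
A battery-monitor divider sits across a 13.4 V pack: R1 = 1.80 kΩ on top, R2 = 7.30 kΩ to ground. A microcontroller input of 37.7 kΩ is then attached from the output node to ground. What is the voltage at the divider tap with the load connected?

V_out ≈ 10.4 V

The load sits in parallel with R2: R2‖R_L = (7.30 × 37.7) / (7.30 + 37.7) = 6.116 kΩ.
V_out = 13.4 × 6.116 / (1.80 + 6.116) = 13.4 × 6.116/7.916 = 10.4 V.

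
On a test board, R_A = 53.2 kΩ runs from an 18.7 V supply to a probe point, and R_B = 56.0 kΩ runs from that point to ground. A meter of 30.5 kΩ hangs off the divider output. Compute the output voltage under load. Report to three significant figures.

V_out ≈ 5.06 V

The load sits in parallel with R_B: R_B‖R_L = (56.0 × 30.5) / (56.0 + 30.5) = 19.75 kΩ.
V_out = 18.7 × 19.75 / (53.2 + 19.75) = 18.7 × 19.75/72.95 = 5.06 V.
(Unloaded it would have been 9.59 V.)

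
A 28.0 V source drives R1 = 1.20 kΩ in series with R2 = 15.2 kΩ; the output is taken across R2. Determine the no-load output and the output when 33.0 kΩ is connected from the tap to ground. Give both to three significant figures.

Open-circuit: V = 28.0 × 15.2/(1.20 + 15.2) = 26.0 V.
With the load, R2 becomes R2‖R_L = 10.41 kΩ, so V = 28.0 × 10.41/11.61 = 25.1 V.

Unloaded: 26.0 V; loaded: 25.1 V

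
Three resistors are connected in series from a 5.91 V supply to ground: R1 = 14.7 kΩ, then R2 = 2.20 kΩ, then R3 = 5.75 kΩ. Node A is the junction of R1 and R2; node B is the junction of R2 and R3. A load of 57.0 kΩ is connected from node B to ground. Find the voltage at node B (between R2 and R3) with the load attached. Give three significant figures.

At node B, R3 is in parallel with the load: R3‖R_L = 5.223 kΩ.
Below node A the resistance is R2 + (R3‖R_L) = 7.423 kΩ, so V_A = 5.91 × 7.423/22.12 = 1.983 V.
Then V_B = V_A × (R3‖R_L)/(R2 + R3‖R_L) = 1.983 × 5.223/7.423 = 1.40 V.

V ≈ 1.40 V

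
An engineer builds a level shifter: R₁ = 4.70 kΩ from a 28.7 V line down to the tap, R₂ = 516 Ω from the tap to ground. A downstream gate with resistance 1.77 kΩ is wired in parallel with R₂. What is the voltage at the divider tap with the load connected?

The load sits in parallel with R₂: R₂‖R_L = (516 × 1770) / (516 + 1770) = 399.5 Ω.
V_out = 28.7 × 399.5 / (4700 + 399.5) = 28.7 × 399.5/5100 = 2.25 V.

V_out ≈ 2.25 V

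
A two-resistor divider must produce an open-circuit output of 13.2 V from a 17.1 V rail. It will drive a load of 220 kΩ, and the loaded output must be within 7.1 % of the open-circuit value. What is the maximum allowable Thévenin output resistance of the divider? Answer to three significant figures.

R_th ≤ 16.8 kΩ

Loading drop = R_th/(R_th + R_L) ≤ 0.0710, so R_th ≤ R_L · ε/(1−ε) = 220 kΩ × 0.0710/0.9290 = 16.8 kΩ.
(Any R1, R2 with R2/(R1+R2) = 0.772 and R1‖R2 ≤ 16.8 kΩ will meet the spec.)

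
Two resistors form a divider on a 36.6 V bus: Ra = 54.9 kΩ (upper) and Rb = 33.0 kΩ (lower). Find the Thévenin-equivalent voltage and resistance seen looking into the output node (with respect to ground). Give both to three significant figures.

V_th is the open-circuit tap voltage: 36.6 × 33.0/(54.9 + 33.0) = 13.7 V.
With the supply zeroed, Ra and Rb appear in parallel from the tap: R_th = Ra‖Rb = (54.9 × 33.0)/87.90 = 20.6 kΩ.

V_th = 13.7 V, R_th = 20.6 kΩ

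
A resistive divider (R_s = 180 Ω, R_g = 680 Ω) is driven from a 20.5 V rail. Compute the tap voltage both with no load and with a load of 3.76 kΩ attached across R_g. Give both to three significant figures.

Open-circuit: V = 20.5 × 680/(180 + 680) = 16.2 V.
With the load, R_g becomes R_g‖R_L = 575.9 Ω, so V = 20.5 × 575.9/755.9 = 15.6 V.

Unloaded: 16.2 V; loaded: 15.6 V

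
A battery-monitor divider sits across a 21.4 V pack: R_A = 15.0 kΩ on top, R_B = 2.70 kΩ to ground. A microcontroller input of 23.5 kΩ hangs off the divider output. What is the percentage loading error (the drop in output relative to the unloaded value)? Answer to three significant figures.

The divider's output (Thévenin) resistance is R_A‖R_B = 2.288 kΩ.
Fractional drop under load = R_th/(R_th + R_L) = 2.288 / (2.288 + 23.5) = 0.08873.
So the output falls by 8.87 %.

8.87 %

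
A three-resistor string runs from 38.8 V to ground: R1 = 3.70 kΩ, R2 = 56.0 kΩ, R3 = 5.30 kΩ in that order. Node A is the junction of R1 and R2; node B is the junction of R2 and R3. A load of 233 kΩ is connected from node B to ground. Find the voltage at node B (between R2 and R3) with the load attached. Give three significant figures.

At node B, R3 is in parallel with the load: R3‖R_L = 5.182 kΩ.
Below node A the resistance is R2 + (R3‖R_L) = 61.18 kΩ, so V_A = 38.8 × 61.18/64.88 = 36.59 V.
Then V_B = V_A × (R3‖R_L)/(R2 + R3‖R_L) = 36.59 × 5.182/61.18 = 3.10 V.

V ≈ 3.10 V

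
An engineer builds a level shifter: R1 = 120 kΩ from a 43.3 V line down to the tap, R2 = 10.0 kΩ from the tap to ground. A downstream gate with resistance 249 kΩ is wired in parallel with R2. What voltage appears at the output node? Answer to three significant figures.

The load sits in parallel with R2: R2‖R_L = (10.0 × 249) / (10.0 + 249) = 9.614 kΩ.
V_out = 43.3 × 9.614 / (120 + 9.614) = 43.3 × 9.614/129.6 = 3.21 V.
(Unloaded it would have been 3.33 V.)

V_out ≈ 3.21 V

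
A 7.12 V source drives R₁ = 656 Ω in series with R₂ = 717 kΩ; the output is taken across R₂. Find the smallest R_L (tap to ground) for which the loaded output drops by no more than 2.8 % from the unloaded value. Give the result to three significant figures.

Output resistance R_th = R₁‖R₂ = (656 × 717000)/717700 = 655.4 Ω.
The fractional drop is R_th/(R_th + R_L); requiring this ≤ 0.0280 gives R_L ≥ R_th(1/0.0280 − 1) = 655.4 × 34.71 = 22.8 kΩ.

R_L(min) ≈ 22.8 kΩ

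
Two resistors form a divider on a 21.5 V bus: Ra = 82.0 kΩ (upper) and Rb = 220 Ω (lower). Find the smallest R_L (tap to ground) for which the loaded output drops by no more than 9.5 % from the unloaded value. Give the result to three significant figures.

Output resistance R_th = Ra‖Rb = (82000 × 220)/82220 = 219.4 Ω.
The fractional drop is R_th/(R_th + R_L); requiring this ≤ 0.0950 gives R_L ≥ R_th(1/0.0950 − 1) = 219.4 × 9.526 = 2.09 kΩ.

R_L(min) ≈ 2.09 kΩ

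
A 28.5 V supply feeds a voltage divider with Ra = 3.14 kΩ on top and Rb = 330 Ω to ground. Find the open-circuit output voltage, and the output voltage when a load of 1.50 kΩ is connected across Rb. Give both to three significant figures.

Unloaded: 2.71 V; loaded: 2.26 V

Open-circuit: V = 28.5 × 330/(3140 + 330) = 2.71 V.
With the load, Rb becomes Rb‖R_L = 270.5 Ω, so V = 28.5 × 270.5/3410 = 2.26 V.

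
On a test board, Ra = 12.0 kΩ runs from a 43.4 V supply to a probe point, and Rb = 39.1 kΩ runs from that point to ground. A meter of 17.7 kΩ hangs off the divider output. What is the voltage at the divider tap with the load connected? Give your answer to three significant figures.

The load sits in parallel with Rb: Rb‖R_L = (39.1 × 17.7) / (39.1 + 17.7) = 12.18 kΩ.
V_out = 43.4 × 12.18 / (12.0 + 12.18) = 43.4 × 12.18/24.18 = 21.9 V.

V_out ≈ 21.9 V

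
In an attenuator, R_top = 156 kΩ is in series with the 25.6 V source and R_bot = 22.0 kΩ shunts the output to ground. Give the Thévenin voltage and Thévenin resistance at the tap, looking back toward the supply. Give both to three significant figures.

V_th is the open-circuit tap voltage: 25.6 × 22.0/(156 + 22.0) = 3.16 V.
With the supply zeroed, R_top and R_bot appear in parallel from the tap: R_th = R_top‖R_bot = (156 × 22.0)/178.0 = 19.3 kΩ.

V_th = 3.16 V, R_th = 19.3 kΩ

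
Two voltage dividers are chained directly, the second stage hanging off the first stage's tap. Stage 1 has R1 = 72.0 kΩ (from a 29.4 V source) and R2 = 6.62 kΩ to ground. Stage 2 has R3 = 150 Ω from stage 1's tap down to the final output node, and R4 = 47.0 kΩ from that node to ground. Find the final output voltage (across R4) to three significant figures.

V_out ≈ 2.19 V

Stage 2 presents R3+R4 = 47150 Ω as a load on stage 1's tap.
Stage 1's lower leg becomes R2‖(R3+R4) = 5805 Ω, so V_mid = 29.4 × 5805/77800 = 2.194 V.
Stage 2 is itself unloaded: V_out = V_mid × R4/(R3+R4) = 2.194 × 47000/47150 = 2.19 V.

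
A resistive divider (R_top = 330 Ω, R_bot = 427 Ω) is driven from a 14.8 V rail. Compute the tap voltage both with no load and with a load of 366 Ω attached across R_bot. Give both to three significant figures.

Unloaded: 8.35 V; loaded: 5.53 V

Open-circuit: V = 14.8 × 427/(330 + 427) = 8.35 V.
With the load, R_bot becomes R_bot‖R_L = 197.1 Ω, so V = 14.8 × 197.1/527.1 = 5.53 V.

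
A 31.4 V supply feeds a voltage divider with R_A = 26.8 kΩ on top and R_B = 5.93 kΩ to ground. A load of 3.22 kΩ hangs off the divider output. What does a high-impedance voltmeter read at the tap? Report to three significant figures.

V_out ≈ 2.27 V

The load sits in parallel with R_B: R_B‖R_L = (5.93 × 3.22) / (5.93 + 3.22) = 2.087 kΩ.
V_out = 31.4 × 2.087 / (26.8 + 2.087) = 31.4 × 2.087/28.89 = 2.27 V.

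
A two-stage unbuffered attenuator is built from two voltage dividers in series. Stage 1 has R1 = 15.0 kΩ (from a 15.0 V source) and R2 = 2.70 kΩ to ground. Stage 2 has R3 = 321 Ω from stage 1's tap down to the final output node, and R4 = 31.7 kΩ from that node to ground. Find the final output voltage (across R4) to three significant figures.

V_out ≈ 2.11 V

Stage 2 presents R3+R4 = 32020 Ω as a load on stage 1's tap.
Stage 1's lower leg becomes R2‖(R3+R4) = 2490 Ω, so V_mid = 15.0 × 2490/17490 = 2.136 V.
Stage 2 is itself unloaded: V_out = V_mid × R4/(R3+R4) = 2.136 × 31700/32020 = 2.11 V.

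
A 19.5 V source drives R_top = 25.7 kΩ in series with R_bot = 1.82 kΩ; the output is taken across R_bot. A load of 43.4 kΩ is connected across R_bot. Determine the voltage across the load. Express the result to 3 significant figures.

V_out ≈ 1.24 V

The load sits in parallel with R_bot: R_bot‖R_L = (1.82 × 43.4) / (1.82 + 43.4) = 1.747 kΩ.
V_out = 19.5 × 1.747 / (25.7 + 1.747) = 19.5 × 1.747/27.45 = 1.24 V.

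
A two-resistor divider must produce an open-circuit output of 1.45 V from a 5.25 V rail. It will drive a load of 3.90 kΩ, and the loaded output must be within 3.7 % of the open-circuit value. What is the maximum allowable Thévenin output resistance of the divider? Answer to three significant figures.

R_th ≤ 150 Ω

Loading drop = R_th/(R_th + R_L) ≤ 0.0370, so R_th ≤ R_L · ε/(1−ε) = 3.90 kΩ × 0.0370/0.9630 = 150 Ω.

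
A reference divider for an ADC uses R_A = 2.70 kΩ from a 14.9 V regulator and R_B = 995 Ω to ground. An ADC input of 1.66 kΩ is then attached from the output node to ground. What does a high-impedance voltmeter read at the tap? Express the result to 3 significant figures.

The load sits in parallel with R_B: R_B‖R_L = (995 × 1660) / (995 + 1660) = 622.1 Ω.
V_out = 14.9 × 622.1 / (2700 + 622.1) = 14.9 × 622.1/3322 = 2.79 V.
(Unloaded it would have been 4.01 V.)

V_out ≈ 2.79 V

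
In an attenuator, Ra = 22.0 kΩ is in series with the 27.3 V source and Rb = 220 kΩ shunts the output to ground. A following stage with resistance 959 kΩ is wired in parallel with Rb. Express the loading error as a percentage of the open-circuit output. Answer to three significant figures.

2.04 %

The divider's output (Thévenin) resistance is Ra‖Rb = 20.00 kΩ.
Fractional drop under load = R_th/(R_th + R_L) = 20.00 / (20.00 + 959) = 0.02043.
So the output falls by 2.04 %.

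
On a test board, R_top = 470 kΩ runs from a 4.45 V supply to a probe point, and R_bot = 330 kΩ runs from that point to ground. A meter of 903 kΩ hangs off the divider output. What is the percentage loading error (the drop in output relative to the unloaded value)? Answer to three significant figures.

17.7 %

The divider's output (Thévenin) resistance is R_top‖R_bot = 193.9 kΩ.
Fractional drop under load = R_th/(R_th + R_L) = 193.9 / (193.9 + 903) = 0.1768.
So the output falls by 17.7 %.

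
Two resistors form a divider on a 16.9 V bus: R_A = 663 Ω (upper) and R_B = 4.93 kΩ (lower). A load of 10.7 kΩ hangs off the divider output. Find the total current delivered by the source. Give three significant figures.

R_B‖R_L = 3375 Ω, so the source sees R_A + R_B‖R_L = 4038 Ω.
I = 16.9 V / 4038 Ω = 4.19 mA.

I ≈ 4.19 mA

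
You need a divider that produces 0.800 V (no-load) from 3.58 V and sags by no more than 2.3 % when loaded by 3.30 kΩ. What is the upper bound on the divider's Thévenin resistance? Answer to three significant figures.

R_th ≤ 77.7 Ω

Loading drop = R_th/(R_th + R_L) ≤ 0.0230, so R_th ≤ R_L · ε/(1−ε) = 3.30 kΩ × 0.0230/0.9770 = 77.7 Ω.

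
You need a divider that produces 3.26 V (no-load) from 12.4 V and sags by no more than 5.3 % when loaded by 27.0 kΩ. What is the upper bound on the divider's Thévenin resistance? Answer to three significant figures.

Loading drop = R_th/(R_th + R_L) ≤ 0.0530, so R_th ≤ R_L · ε/(1−ε) = 27.0 kΩ × 0.0530/0.9470 = 1.51 kΩ.
(Any R1, R2 with R2/(R1+R2) = 0.263 and R1‖R2 ≤ 1.51 kΩ will meet the spec.)

R_th ≤ 1.51 kΩ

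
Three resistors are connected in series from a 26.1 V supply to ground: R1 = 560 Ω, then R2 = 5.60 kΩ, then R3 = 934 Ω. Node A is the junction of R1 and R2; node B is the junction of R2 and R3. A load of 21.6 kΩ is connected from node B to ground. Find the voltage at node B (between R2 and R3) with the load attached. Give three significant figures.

V ≈ 3.31 V

At node B, R3 is in parallel with the load: R3‖R_L = 895.3 Ω.
Below node A the resistance is R2 + (R3‖R_L) = 6495 Ω, so V_A = 26.1 × 6495/7055 = 24.03 V.
Then V_B = V_A × (R3‖R_L)/(R2 + R3‖R_L) = 24.03 × 895.3/6495 = 3.31 V.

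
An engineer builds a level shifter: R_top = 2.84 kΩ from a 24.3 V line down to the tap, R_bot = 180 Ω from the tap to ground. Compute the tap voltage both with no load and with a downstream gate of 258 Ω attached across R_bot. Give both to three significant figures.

Open-circuit: V = 24.3 × 180/(2840 + 180) = 1.45 V.
With the load, R_bot becomes R_bot‖R_L = 106.0 Ω, so V = 24.3 × 106.0/2946 = 0.875 V.

Unloaded: 1.45 V; loaded: 0.875 V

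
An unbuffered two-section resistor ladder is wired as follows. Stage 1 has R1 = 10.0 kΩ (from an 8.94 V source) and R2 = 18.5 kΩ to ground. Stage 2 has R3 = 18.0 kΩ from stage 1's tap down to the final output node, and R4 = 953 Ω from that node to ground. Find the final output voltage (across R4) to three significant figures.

Stage 2 presents R3+R4 = 18950 Ω as a load on stage 1's tap.
Stage 1's lower leg becomes R2‖(R3+R4) = 9362 Ω, so V_mid = 8.94 × 9362/19360 = 4.323 V.
Stage 2 is itself unloaded: V_out = V_mid × R4/(R3+R4) = 4.323 × 953/18950 = 0.217 V.

V_out ≈ 0.217 V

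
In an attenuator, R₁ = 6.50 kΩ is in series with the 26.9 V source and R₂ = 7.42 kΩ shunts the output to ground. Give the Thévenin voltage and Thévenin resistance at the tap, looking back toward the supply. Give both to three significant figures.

V_th = 14.3 V, R_th = 3.46 kΩ

V_th is the open-circuit tap voltage: 26.9 × 7.42/(6.50 + 7.42) = 14.3 V.
With the supply zeroed, R₁ and R₂ appear in parallel from the tap: R_th = R₁‖R₂ = (6.50 × 7.42)/13.92 = 3.46 kΩ.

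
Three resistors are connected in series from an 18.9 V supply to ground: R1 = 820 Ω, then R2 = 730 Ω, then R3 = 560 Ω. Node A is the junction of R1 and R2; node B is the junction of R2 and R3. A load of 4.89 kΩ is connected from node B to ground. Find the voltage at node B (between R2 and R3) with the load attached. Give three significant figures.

At node B, R3 is in parallel with the load: R3‖R_L = 502.5 Ω.
Below node A the resistance is R2 + (R3‖R_L) = 1232 Ω, so V_A = 18.9 × 1232/2052 = 11.35 V.
Then V_B = V_A × (R3‖R_L)/(R2 + R3‖R_L) = 11.35 × 502.5/1232 = 4.63 V.

V ≈ 4.63 V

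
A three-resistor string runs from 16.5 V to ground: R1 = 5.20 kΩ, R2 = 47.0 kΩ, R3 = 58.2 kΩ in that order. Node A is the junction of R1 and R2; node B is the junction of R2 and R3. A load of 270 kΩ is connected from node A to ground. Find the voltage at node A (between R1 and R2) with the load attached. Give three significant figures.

V ≈ 15.4 V

Below node A the series string R2+R3 = 105.2 kΩ sits in parallel with the 270 kΩ load: 75.70 kΩ.
V_A = 16.5 × 75.70/(5.20 + 75.70) = 15.4 V.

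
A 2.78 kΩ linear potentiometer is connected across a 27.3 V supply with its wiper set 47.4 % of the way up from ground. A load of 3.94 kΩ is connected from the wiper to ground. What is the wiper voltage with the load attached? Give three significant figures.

V ≈ 11.0 V

The wiper splits the pot into (1−α)R = 1.462 kΩ above and αR = 1.318 kΩ below.
Lower section ‖ load = 0.9875 kΩ.
V_wiper = 27.3 × 0.9875/(1.462 + 0.9875) = 11.0 V.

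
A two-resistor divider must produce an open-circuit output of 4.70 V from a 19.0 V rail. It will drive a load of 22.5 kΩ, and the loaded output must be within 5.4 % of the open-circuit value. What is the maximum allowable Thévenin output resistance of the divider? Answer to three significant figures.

Loading drop = R_th/(R_th + R_L) ≤ 0.0540, so R_th ≤ R_L · ε/(1−ε) = 22.5 kΩ × 0.0540/0.9460 = 1.28 kΩ.
(Any R1, R2 with R2/(R1+R2) = 0.247 and R1‖R2 ≤ 1.28 kΩ will meet the spec.)

R_th ≤ 1.28 kΩ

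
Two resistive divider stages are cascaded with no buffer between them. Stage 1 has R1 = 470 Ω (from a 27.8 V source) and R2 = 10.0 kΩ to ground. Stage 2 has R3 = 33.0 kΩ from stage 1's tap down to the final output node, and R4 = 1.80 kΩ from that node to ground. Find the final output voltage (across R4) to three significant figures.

Stage 2 presents R3+R4 = 34800 Ω as a load on stage 1's tap.
Stage 1's lower leg becomes R2‖(R3+R4) = 7768 Ω, so V_mid = 27.8 × 7768/8238 = 26.21 V.
Stage 2 is itself unloaded: V_out = V_mid × R4/(R3+R4) = 26.21 × 1800/34800 = 1.36 V.

V_out ≈ 1.36 V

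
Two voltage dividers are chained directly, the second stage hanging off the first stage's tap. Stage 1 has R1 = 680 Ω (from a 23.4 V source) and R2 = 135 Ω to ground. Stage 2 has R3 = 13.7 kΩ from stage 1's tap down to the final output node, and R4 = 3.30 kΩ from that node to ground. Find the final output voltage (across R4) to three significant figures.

Stage 2 presents R3+R4 = 17000 Ω as a load on stage 1's tap.
Stage 1's lower leg becomes R2‖(R3+R4) = 133.9 Ω, so V_mid = 23.4 × 133.9/813.9 = 3.851 V.
Stage 2 is itself unloaded: V_out = V_mid × R4/(R3+R4) = 3.851 × 3300/17000 = 0.747 V.

V_out ≈ 0.747 V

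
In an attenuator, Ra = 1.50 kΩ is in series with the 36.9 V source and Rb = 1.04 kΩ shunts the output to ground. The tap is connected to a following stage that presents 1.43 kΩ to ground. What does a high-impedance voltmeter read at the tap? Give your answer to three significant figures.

The load sits in parallel with Rb: Rb‖R_L = (1.04 × 1.43) / (1.04 + 1.43) = 0.6021 kΩ.
V_out = 36.9 × 0.6021 / (1.50 + 0.6021) = 36.9 × 0.6021/2.102 = 10.6 V.

V_out ≈ 10.6 V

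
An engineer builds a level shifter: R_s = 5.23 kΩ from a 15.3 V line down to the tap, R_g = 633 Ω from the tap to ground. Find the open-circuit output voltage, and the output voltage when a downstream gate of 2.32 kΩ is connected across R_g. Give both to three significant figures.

Open-circuit: V = 15.3 × 633/(5230 + 633) = 1.65 V.
With the load, R_g becomes R_g‖R_L = 497.3 Ω, so V = 15.3 × 497.3/5727 = 1.33 V.

Unloaded: 1.65 V; loaded: 1.33 V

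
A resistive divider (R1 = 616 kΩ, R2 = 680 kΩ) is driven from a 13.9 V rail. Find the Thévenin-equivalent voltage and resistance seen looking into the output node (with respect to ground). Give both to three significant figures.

V_th = 7.29 V, R_th = 323 kΩ

V_th is the open-circuit tap voltage: 13.9 × 680/(616 + 680) = 7.29 V.
With the supply zeroed, R1 and R2 appear in parallel from the tap: R_th = R1‖R2 = (616 × 680)/1296 = 323 kΩ.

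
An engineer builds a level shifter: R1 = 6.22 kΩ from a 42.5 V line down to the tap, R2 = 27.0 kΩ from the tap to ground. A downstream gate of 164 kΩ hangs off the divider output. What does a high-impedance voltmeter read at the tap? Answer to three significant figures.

The load sits in parallel with R2: R2‖R_L = (27.0 × 164) / (27.0 + 164) = 23.18 kΩ.
V_out = 42.5 × 23.18 / (6.22 + 23.18) = 42.5 × 23.18/29.40 = 33.5 V.

V_out ≈ 33.5 V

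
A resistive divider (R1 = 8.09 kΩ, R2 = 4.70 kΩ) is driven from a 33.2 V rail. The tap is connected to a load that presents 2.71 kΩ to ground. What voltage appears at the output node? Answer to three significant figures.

The load sits in parallel with R2: R2‖R_L = (4.70 × 2.71) / (4.70 + 2.71) = 1.719 kΩ.
V_out = 33.2 × 1.719 / (8.09 + 1.719) = 33.2 × 1.719/9.809 = 5.82 V.
(Unloaded it would have been 12.2 V.)

V_out ≈ 5.82 V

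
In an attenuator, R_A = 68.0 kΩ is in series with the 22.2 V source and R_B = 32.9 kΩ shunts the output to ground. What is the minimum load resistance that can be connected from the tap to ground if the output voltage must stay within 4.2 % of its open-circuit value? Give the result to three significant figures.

Output resistance R_th = R_A‖R_B = (68.0 × 32.9)/100.9 = 22.17 kΩ.
The fractional drop is R_th/(R_th + R_L); requiring this ≤ 0.0420 gives R_L ≥ R_th(1/0.0420 − 1) = 22.17 × 22.81 = 506 kΩ.

R_L(min) ≈ 506 kΩ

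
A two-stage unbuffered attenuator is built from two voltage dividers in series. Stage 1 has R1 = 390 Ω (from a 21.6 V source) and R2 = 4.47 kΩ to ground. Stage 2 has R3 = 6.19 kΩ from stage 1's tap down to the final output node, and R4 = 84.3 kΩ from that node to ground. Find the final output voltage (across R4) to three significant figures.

V_out ≈ 18.4 V

Stage 2 presents R3+R4 = 90490 Ω as a load on stage 1's tap.
Stage 1's lower leg becomes R2‖(R3+R4) = 4260 Ω, so V_mid = 21.6 × 4260/4650 = 19.79 V.
Stage 2 is itself unloaded: V_out = V_mid × R4/(R3+R4) = 19.79 × 84300/90490 = 18.4 V.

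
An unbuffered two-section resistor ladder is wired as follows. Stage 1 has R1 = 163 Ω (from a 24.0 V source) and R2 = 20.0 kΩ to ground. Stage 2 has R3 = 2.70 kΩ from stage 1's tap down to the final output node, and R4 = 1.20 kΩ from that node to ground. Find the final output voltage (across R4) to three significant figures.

V_out ≈ 7.03 V

Stage 2 presents R3+R4 = 3900 Ω as a load on stage 1's tap.
Stage 1's lower leg becomes R2‖(R3+R4) = 3264 Ω, so V_mid = 24.0 × 3264/3427 = 22.86 V.
Stage 2 is itself unloaded: V_out = V_mid × R4/(R3+R4) = 22.86 × 1200/3900 = 7.03 V.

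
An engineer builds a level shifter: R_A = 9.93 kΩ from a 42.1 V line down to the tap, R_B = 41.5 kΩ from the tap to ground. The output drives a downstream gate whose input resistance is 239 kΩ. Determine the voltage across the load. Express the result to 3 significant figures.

V_out ≈ 32.9 V

The load sits in parallel with R_B: R_B‖R_L = (41.5 × 239) / (41.5 + 239) = 35.36 kΩ.
V_out = 42.1 × 35.36 / (9.93 + 35.36) = 42.1 × 35.36/45.29 = 32.9 V.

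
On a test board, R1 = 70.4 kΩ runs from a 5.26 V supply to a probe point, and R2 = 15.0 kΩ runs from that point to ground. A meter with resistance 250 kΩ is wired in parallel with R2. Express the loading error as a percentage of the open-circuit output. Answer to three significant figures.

4.71 %

The divider's output (Thévenin) resistance is R1‖R2 = 12.37 kΩ.
Fractional drop under load = R_th/(R_th + R_L) = 12.37 / (12.37 + 250) = 0.04713.
So the output falls by 4.71 %.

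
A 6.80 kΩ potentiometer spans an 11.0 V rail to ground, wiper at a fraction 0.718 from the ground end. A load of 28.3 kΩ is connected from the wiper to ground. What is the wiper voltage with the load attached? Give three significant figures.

The wiper splits the pot into (1−α)R = 1.918 kΩ above and αR = 4.882 kΩ below.
Lower section ‖ load = 4.164 kΩ.
V_wiper = 11.0 × 4.164/(1.918 + 4.164) = 7.53 V.

V ≈ 7.53 V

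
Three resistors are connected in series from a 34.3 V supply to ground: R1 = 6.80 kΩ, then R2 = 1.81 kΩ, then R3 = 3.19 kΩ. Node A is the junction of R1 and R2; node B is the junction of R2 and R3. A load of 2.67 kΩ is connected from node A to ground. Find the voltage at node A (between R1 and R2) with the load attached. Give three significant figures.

Below node A the series string R2+R3 = 5.000 kΩ sits in parallel with the 2.67 kΩ load: 1.741 kΩ.
V_A = 34.3 × 1.741/(6.80 + 1.741) = 6.99 V.

V ≈ 6.99 V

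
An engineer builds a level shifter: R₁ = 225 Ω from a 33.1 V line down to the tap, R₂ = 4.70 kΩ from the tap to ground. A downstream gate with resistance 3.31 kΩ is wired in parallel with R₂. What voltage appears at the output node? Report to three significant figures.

The load sits in parallel with R₂: R₂‖R_L = (4700 × 3310) / (4700 + 3310) = 1942 Ω.
V_out = 33.1 × 1942 / (225 + 1942) = 33.1 × 1942/2167 = 29.7 V.

V_out ≈ 29.7 V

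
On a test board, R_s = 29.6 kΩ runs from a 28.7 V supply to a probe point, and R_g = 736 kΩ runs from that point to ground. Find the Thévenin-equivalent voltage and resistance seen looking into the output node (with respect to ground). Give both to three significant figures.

V_th is the open-circuit tap voltage: 28.7 × 736/(29.6 + 736) = 27.6 V.
With the supply zeroed, R_s and R_g appear in parallel from the tap: R_th = R_s‖R_g = (29.6 × 736)/765.6 = 28.5 kΩ.

V_th = 27.6 V, R_th = 28.5 kΩ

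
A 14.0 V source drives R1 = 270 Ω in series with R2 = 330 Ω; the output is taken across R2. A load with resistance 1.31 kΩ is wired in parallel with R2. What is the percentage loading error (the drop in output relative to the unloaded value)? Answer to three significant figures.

Unloaded V = 14.0 × 330/600.0 = 7.7000 V.
Loaded: R2‖R_L = 263.6 Ω, giving V = 14.0 × 263.6/533.6 = 6.9160 V.
Drop = (7.7000 − 6.9160) / 7.7000 = 10.2 %.

10.2 %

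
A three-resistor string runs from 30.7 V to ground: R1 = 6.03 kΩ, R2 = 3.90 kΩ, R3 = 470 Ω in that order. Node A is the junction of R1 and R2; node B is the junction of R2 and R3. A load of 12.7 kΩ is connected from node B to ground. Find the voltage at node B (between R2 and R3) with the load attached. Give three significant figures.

V ≈ 1.34 V

At node B, R3 is in parallel with the load: R3‖R_L = 453.2 Ω.
Below node A the resistance is R2 + (R3‖R_L) = 4353 Ω, so V_A = 30.7 × 4353/10380 = 12.87 V.
Then V_B = V_A × (R3‖R_L)/(R2 + R3‖R_L) = 12.87 × 453.2/4353 = 1.34 V.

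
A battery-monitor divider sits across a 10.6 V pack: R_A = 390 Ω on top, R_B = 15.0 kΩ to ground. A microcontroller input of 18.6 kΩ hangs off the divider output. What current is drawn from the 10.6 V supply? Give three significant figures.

R_B‖R_L = 8304 Ω, so the source sees R_A + R_B‖R_L = 8694 Ω.
I = 10.6 V / 8694 Ω = 1.22 mA.

I ≈ 1.22 mA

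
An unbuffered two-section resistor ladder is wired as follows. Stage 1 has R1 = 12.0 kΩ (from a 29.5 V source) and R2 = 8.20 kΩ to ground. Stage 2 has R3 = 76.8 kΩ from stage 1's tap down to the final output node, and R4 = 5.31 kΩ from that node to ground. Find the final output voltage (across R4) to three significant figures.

V_out ≈ 0.731 V

Stage 2 presents R3+R4 = 82.11 kΩ as a load on stage 1's tap.
Stage 1's lower leg becomes R2‖(R3+R4) = 7.455 kΩ, so V_mid = 29.5 × 7.455/19.46 = 11.30 V.
Stage 2 is itself unloaded: V_out = V_mid × R4/(R3+R4) = 11.30 × 5.31/82.11 = 0.731 V.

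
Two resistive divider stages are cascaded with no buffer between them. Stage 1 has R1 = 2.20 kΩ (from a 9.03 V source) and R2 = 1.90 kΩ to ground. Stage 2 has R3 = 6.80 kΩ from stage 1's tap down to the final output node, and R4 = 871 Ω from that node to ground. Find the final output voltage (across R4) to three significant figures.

Stage 2 presents R3+R4 = 7671 Ω as a load on stage 1's tap.
Stage 1's lower leg becomes R2‖(R3+R4) = 1523 Ω, so V_mid = 9.03 × 1523/3723 = 3.694 V.
Stage 2 is itself unloaded: V_out = V_mid × R4/(R3+R4) = 3.694 × 871/7671 = 0.419 V.

V_out ≈ 0.419 V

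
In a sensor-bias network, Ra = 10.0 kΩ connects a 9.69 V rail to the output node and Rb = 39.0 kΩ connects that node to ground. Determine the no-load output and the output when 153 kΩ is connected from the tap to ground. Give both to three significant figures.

Unloaded: 7.71 V; loaded: 7.33 V

Open-circuit: V = 9.69 × 39.0/(10.0 + 39.0) = 7.71 V.
With the load, Rb becomes Rb‖R_L = 31.08 kΩ, so V = 9.69 × 31.08/41.08 = 7.33 V.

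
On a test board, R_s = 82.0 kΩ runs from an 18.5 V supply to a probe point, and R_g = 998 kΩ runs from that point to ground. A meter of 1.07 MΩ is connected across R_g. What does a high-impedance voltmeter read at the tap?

V_out ≈ 16.0 V

The load sits in parallel with R_g: R_g‖R_L = (998 × 1070) / (998 + 1070) = 516.4 kΩ.
V_out = 18.5 × 516.4 / (82.0 + 516.4) = 18.5 × 516.4/598.4 = 16.0 V.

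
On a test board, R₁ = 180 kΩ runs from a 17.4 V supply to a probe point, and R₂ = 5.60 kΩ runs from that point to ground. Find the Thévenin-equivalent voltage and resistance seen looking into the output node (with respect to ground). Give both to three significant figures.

V_th = 0.525 V, R_th = 5.43 kΩ

V_th is the open-circuit tap voltage: 17.4 × 5.60/(180 + 5.60) = 0.525 V.
With the supply zeroed, R₁ and R₂ appear in parallel from the tap: R_th = R₁‖R₂ = (180 × 5.60)/185.6 = 5.43 kΩ.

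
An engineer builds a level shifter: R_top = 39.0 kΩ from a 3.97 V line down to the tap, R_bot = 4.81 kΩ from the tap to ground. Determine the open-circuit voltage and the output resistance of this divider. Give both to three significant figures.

V_th = 0.436 V, R_th = 4.28 kΩ

V_th is the open-circuit tap voltage: 3.97 × 4.81/(39.0 + 4.81) = 0.436 V.
With the supply zeroed, R_top and R_bot appear in parallel from the tap: R_th = R_top‖R_bot = (39.0 × 4.81)/43.81 = 4.28 kΩ.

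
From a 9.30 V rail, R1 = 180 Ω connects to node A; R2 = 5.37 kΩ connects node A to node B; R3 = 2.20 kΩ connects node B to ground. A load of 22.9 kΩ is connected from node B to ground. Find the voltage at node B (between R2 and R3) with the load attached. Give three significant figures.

At node B, R3 is in parallel with the load: R3‖R_L = 2007 Ω.
Below node A the resistance is R2 + (R3‖R_L) = 7377 Ω, so V_A = 9.30 × 7377/7557 = 9.078 V.
Then V_B = V_A × (R3‖R_L)/(R2 + R3‖R_L) = 9.078 × 2007/7377 = 2.47 V.

V ≈ 2.47 V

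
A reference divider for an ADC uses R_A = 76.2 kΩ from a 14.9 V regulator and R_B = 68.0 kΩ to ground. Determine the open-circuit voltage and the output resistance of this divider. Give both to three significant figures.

V_th is the open-circuit tap voltage: 14.9 × 68.0/(76.2 + 68.0) = 7.03 V.
With the supply zeroed, R_A and R_B appear in parallel from the tap: R_th = R_A‖R_B = (76.2 × 68.0)/144.2 = 35.9 kΩ.

V_th = 7.03 V, R_th = 35.9 kΩ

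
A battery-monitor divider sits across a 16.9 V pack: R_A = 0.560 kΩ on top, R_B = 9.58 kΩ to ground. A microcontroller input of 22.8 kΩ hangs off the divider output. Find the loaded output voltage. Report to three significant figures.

The load sits in parallel with R_B: R_B‖R_L = (9580 × 22800) / (9580 + 22800) = 6746 Ω.
V_out = 16.9 × 6746 / (560 + 6746) = 16.9 × 6746/7306 = 15.6 V.

V_out ≈ 15.6 V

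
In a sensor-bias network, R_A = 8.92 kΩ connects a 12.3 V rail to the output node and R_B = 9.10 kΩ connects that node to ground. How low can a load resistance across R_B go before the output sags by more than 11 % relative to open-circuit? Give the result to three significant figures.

Output resistance R_th = R_A‖R_B = (8.92 × 9.10)/18.02 = 4.505 kΩ.
The fractional drop is R_th/(R_th + R_L); requiring this ≤ 0.110 gives R_L ≥ R_th(1/0.110 − 1) = 4.505 × 8.091 = 36.4 kΩ.

R_L(min) ≈ 36.4 kΩ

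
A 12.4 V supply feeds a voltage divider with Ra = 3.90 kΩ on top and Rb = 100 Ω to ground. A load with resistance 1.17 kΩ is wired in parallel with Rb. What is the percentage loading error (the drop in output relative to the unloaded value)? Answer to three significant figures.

The divider's output (Thévenin) resistance is Ra‖Rb = 97.50 Ω.
Fractional drop under load = R_th/(R_th + R_L) = 97.50 / (97.50 + 1170) = 0.07692.
So the output falls by 7.69 %.

7.69 %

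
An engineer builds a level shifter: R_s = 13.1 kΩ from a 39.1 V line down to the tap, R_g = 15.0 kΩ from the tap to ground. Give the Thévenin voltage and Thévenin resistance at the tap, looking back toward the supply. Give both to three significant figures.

V_th is the open-circuit tap voltage: 39.1 × 15.0/(13.1 + 15.0) = 20.9 V.
With the supply zeroed, R_s and R_g appear in parallel from the tap: R_th = R_s‖R_g = (13.1 × 15.0)/28.10 = 6.99 kΩ.

V_th = 20.9 V, R_th = 6.99 kΩ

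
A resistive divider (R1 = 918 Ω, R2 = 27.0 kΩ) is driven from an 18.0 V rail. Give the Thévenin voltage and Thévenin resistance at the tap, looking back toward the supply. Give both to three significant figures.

V_th = 17.4 V, R_th = 888 Ω

V_th is the open-circuit tap voltage: 18.0 × 27000/(918 + 27000) = 17.4 V.
With the supply zeroed, R1 and R2 appear in parallel from the tap: R_th = R1‖R2 = (918 × 27000)/27920 = 888 Ω.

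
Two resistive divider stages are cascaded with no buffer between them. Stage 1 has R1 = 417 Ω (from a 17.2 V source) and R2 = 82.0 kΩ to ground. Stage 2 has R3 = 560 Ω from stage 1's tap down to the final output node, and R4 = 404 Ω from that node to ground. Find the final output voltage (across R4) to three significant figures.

V_out ≈ 5.01 V

Stage 2 presents R3+R4 = 964.0 Ω as a load on stage 1's tap.
Stage 1's lower leg becomes R2‖(R3+R4) = 952.8 Ω, so V_mid = 17.2 × 952.8/1370 = 11.96 V.
Stage 2 is itself unloaded: V_out = V_mid × R4/(R3+R4) = 11.96 × 404/964.0 = 5.01 V.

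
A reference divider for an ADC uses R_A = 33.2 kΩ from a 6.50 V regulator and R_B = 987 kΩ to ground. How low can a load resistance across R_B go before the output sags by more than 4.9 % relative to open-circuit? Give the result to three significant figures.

Output resistance R_th = R_A‖R_B = (33.2 × 987)/1020 = 32.12 kΩ.
The fractional drop is R_th/(R_th + R_L); requiring this ≤ 0.0490 gives R_L ≥ R_th(1/0.0490 − 1) = 32.12 × 19.41 = 623 kΩ.

R_L(min) ≈ 623 kΩ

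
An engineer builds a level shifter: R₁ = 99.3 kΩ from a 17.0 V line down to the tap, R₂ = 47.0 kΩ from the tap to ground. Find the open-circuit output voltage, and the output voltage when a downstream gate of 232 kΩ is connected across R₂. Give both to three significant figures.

Unloaded: 5.46 V; loaded: 4.80 V

Open-circuit: V = 17.0 × 47.0/(99.3 + 47.0) = 5.46 V.
With the load, R₂ becomes R₂‖R_L = 39.08 kΩ, so V = 17.0 × 39.08/138.4 = 4.80 V.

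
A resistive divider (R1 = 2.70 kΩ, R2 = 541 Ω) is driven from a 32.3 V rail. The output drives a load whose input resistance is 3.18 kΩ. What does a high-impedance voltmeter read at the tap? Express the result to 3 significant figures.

The load sits in parallel with R2: R2‖R_L = (541 × 3180) / (541 + 3180) = 462.3 Ω.
V_out = 32.3 × 462.3 / (2700 + 462.3) = 32.3 × 462.3/3162 = 4.72 V.

V_out ≈ 4.72 V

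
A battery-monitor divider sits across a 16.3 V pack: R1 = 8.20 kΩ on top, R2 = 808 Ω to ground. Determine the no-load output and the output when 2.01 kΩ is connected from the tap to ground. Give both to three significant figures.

Unloaded: 1.46 V; loaded: 1.07 V

Open-circuit: V = 16.3 × 808/(8200 + 808) = 1.46 V.
With the load, R2 becomes R2‖R_L = 576.3 Ω, so V = 16.3 × 576.3/8776 = 1.07 V.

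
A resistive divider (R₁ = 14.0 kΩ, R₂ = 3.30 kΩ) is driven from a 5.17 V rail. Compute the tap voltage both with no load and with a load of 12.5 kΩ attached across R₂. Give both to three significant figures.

Unloaded: 0.986 V; loaded: 0.813 V

Open-circuit: V = 5.17 × 3.30/(14.0 + 3.30) = 0.986 V.
With the load, R₂ becomes R₂‖R_L = 2.611 kΩ, so V = 5.17 × 2.611/16.61 = 0.813 V.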